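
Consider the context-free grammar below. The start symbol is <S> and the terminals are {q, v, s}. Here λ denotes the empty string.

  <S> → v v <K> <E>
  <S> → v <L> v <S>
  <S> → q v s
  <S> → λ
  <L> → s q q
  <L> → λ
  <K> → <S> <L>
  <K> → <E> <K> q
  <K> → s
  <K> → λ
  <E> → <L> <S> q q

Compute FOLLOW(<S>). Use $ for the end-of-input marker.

{$, q, s, v}

FIRST(<S>): from <S>→v v <K> <E> we get {v}; from <S>→v <L> v <S> we get {v}; from <S>→q v s we get {q}; from <S>→λ we get {λ}. So FIRST(<S>) = {λ, q, v}.
FIRST(<L>): from <L>→s q q we get {s}; from <L>→λ we get {λ}. So FIRST(<L>) = {λ, s}.
FIRST(<E>): from <E>→<L> <S> q q we get {q, s, v}. So FIRST(<E>) = {q, s, v}.
FIRST(<K>): from <K>→<S> <L> we get {λ, q, s, v}; from <K>→<E> <K> q we get {q, s, v}; from <K>→s we get {s}; from <K>→λ we get {λ}. So FIRST(<K>) = {λ, q, s, v}.
FOLLOW(<S>) includes $ since <S> is the start symbol.
FOLLOW(<K>): in <S>→v v <K> <E>, <K> is followed by <E> with FIRST {q, s, v}; in <K>→<E> <K> q, <K> is followed by q with FIRST {q}. Thus FOLLOW(<K>) = {q, s, v}.
FOLLOW(<S>): in <S>→v <L> v <S>, the suffix after <S> is empty (adds nothing new); in <K>→<S> <L>, <S> is followed by <L> with FIRST {λ, s}; in <K>→<S> <L>, the suffix after <S> is nullable, so FOLLOW(<S>) ⊇ FOLLOW(<K>) = {q, s, v}; in <E>→<L> <S> q q, <S> is followed by q q with FIRST {q}. Thus FOLLOW(<S>) = {$, q, s, v}.
FOLLOW(<L>): in <S>→v <L> v <S>, <L> is followed by v <S> with FIRST {v}; in <K>→<S> <L>, the suffix after <L> is empty, so FOLLOW(<L>) ⊇ FOLLOW(<K>) = {q, s, v}; in <E>→<L> <S> q q, <L> is followed by <S> q q with FIRST {q, v}. Thus FOLLOW(<L>) = {q, s, v}.
FOLLOW(<E>): in <S>→v v <K> <E>, the suffix after <E> is empty, so FOLLOW(<E>) ⊇ FOLLOW(<S>) = {$, q, s, v}; in <K>→<E> <K> q, <E> is followed by <K> q with FIRST {q, s, v}. Thus FOLLOW(<E>) = {$, q, s, v}.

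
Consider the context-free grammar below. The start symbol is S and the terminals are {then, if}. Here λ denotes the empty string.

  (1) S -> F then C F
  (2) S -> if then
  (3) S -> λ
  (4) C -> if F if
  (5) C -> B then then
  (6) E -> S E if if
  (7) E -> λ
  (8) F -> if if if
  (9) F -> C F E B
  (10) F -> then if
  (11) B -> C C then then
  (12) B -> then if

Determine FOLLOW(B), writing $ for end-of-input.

{$, if, then}

FIRST(S): from S->F then C F we get {if, then}; from S->if then we get {if}; from S->λ we get {λ}. So FIRST(S) = {λ, if, then}.
FIRST(E): from E->S E if if we get {if, then}; from E->λ we get {λ}. So FIRST(E) = {λ, if, then}.
FIRST(C): from C->if F if we get {if}; from C->B then then we get {if, then}. So FIRST(C) = {if, then}.
FIRST(F): from F->if if if we get {if}; from F->C F E B we get {if, then}; from F->then if we get {then}. So FIRST(F) = {if, then}.
FIRST(B): from B->C C then then we get {if, then}; from B->then if we get {then}. So FIRST(B) = {if, then}.
FOLLOW(S) includes $ since S is the start symbol.
FOLLOW(S): in E->S E if if, S is followed by E if if with FIRST {if, then}. Thus FOLLOW(S) = {$, if, then}.
FOLLOW(C): in S->F then C F, C is followed by F with FIRST {if, then}; in F->C F E B, C is followed by F E B with FIRST {if, then}; in B->C C then then (occurrence 1), C is followed by C then then with FIRST {if, then}; in B->C C then then (occurrence 2), C is followed by then then with FIRST {then}. Thus FOLLOW(C) = {if, then}.
FOLLOW(E): in E->S E if if, E is followed by if if with FIRST {if}; in F->C F E B, E is followed by B with FIRST {if, then}. Thus FOLLOW(E) = {if, then}.
FOLLOW(F): in S->F then C F (occurrence 1), F is followed by then C F with FIRST {then}; in S->F then C F (occurrence 2), the suffix after F is empty, so FOLLOW(F) ⊇ FOLLOW(S) = {$, if, then}; in C->if F if, F is followed by if with FIRST {if}; in F->C F E B, F is followed by E B with FIRST {if, then}. Thus FOLLOW(F) = {$, if, then}.
FOLLOW(B): in C->B then then, B is followed by then then with FIRST {then}; in F->C F E B, the suffix after B is empty, so FOLLOW(B) ⊇ FOLLOW(F) = {$, if, then}. Thus FOLLOW(B) = {$, if, then}.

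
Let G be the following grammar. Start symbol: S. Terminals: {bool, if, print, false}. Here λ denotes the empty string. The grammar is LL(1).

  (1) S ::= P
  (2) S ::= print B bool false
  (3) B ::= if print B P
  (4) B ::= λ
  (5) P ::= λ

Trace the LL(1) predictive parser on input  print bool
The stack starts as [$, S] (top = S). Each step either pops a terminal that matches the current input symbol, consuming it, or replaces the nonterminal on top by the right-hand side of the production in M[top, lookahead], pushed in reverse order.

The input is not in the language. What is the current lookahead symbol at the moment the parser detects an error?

step 1: stack=$ S  input=print bool $  — expand S ::= print B bool false
step 2: stack=$ false bool B print  input=print bool $  — match print
step 3: stack=$ false bool B  input=bool $  — expand B ::= λ
step 4: stack=$ false bool  input=bool $  — match bool
step 5: stack=$ false  input=$  — error: top is terminal false but lookahead is $

$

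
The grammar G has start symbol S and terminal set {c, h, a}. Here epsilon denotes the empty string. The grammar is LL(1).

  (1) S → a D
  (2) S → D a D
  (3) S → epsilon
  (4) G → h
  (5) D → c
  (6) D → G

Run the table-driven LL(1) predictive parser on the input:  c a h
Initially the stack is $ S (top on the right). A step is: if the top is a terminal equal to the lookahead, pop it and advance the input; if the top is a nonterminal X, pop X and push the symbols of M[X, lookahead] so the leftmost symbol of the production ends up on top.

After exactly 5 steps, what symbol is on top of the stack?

G

step 1: stack=$ S  input=c a h $  — expand S → D a D
step 2: stack=$ D a D  input=c a h $  — expand D → c
step 3: stack=$ D a c  input=c a h $  — match c
step 4: stack=$ D a  input=a h $  — match a
step 5: stack=$ D  input=h $  — expand D → G
Stack after step 5: $ G (top = G).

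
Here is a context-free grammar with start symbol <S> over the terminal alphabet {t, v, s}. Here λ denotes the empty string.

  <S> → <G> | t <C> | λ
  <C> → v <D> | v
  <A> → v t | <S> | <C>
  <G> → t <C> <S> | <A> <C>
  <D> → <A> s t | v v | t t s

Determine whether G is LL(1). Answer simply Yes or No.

No

FIRST(<S>) = {λ, t, v}
FIRST(<C>) = {v}
FIRST(<A>) = {λ, t, v}
FIRST(<G>) = {t, v}
FIRST(<D>) = {s, t, v}
FOLLOW(<S>) = {$, s, v}
FOLLOW(<C>) = {$, s, t, v}
FOLLOW(<A>) = {s, v}
FOLLOW(<G>) = {$, s, v}
FOLLOW(<D>) = {$, s, t, v}
Cell M[<A>, v] receives both <A> → v t and <A> → <S> and <A> → <C> — the grammar is not LL(1).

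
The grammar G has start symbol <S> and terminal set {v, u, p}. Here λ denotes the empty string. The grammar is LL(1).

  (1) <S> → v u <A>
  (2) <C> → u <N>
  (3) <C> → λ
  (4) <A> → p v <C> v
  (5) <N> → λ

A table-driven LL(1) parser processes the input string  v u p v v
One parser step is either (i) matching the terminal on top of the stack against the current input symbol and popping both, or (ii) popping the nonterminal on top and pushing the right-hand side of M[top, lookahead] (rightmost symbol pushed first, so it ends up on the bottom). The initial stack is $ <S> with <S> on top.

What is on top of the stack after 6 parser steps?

     Stack        Input        Action
  1  $ <S>        v u p v v $  expand <S> → v u <A>
  2  $ <A> u v    v u p v v $  match v
  3  $ <A> u      u p v v $    match u
  4  $ <A>        p v v $      expand <A> → p v <C> v
  5  $ v <C> v p  p v v $      match p
  6  $ v <C> v    v v $        match v
Stack after step 6: $ v <C> (top = <C>).

<C>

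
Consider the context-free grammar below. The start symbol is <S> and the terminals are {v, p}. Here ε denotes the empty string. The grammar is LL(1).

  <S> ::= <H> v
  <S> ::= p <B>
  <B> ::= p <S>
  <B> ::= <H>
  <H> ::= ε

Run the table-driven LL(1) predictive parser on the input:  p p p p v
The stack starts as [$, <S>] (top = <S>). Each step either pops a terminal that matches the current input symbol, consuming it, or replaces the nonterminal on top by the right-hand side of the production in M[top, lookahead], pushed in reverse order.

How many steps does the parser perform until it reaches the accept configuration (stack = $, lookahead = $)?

      Stack    Input        Action
   1  $ <S>    p p p p v $  expand <S> ::= p <B>
   2  $ <B> p  p p p p v $  match p
   3  $ <B>    p p p v $    expand <B> ::= p <S>
   4  $ <S> p  p p p v $    match p
   5  $ <S>    p p v $      expand <S> ::= p <B>
   6  $ <B> p  p p v $      match p
   7  $ <B>    p v $        expand <B> ::= p <S>
   8  $ <S> p  p v $        match p
   9  $ <S>    v $          expand <S> ::= <H> v
  10  $ v <H>  v $          expand <H> ::= ε
  11  $ v      v $          match v
Accept reached after 11 steps.

11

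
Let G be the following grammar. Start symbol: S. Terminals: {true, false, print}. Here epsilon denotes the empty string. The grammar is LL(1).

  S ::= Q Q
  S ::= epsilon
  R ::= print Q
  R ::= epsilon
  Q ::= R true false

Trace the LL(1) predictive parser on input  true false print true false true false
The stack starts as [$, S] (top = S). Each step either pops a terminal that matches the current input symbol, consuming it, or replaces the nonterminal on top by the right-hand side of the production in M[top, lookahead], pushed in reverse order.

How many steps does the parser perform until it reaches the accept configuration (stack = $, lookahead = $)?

14

step 1: stack=$ S  input=true false print true false true false $  — expand S ::= Q Q
step 2: stack=$ Q Q  input=true false print true false true false $  — expand Q ::= R true false
step 3: stack=$ Q false true R  input=true false print true false true false $  — expand R ::= epsilon
step 4: stack=$ Q false true  input=true false print true false true false $  — match true
step 5: stack=$ Q false  input=false print true false true false $  — match false
step 6: stack=$ Q  input=print true false true false $  — expand Q ::= R true false
step 7: stack=$ false true R  input=print true false true false $  — expand R ::= print Q
step 8: stack=$ false true Q print  input=print true false true false $  — match print
step 9: stack=$ false true Q  input=true false true false $  — expand Q ::= R true false
step 10: stack=$ false true false true R  input=true false true false $  — expand R ::= epsilon
step 11: stack=$ false true false true  input=true false true false $  — match true
step 12: stack=$ false true false  input=false true false $  — match false
step 13: stack=$ false true  input=true false $  — match true
step 14: stack=$ false  input=false $  — match false
Accept reached after 14 steps.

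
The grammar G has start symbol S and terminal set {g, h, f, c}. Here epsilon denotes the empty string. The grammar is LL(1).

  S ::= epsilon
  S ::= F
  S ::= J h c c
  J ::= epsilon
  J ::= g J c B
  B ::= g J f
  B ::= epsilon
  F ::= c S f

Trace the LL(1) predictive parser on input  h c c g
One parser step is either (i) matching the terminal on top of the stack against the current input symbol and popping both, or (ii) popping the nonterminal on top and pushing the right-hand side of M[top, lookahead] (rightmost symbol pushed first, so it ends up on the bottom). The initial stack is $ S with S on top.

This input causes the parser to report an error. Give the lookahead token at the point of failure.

step 1: stack=$ S  input=h c c g $  — expand S ::= J h c c
step 2: stack=$ c c h J  input=h c c g $  — expand J ::= epsilon
step 3: stack=$ c c h  input=h c c g $  — match h
step 4: stack=$ c c  input=c c g $  — match c
step 5: stack=$ c  input=c g $  — match c
step 6: stack=$  input=g $  — error: stack empty but input remains

g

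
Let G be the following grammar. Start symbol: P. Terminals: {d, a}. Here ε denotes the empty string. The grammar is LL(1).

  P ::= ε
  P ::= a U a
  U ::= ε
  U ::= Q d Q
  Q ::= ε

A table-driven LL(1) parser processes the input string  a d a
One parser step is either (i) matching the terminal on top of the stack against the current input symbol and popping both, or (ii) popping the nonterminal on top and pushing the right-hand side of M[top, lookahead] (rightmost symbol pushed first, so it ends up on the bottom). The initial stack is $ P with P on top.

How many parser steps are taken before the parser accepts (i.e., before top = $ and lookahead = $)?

     Stack      Input    Action
  1  $ P        a d a $  expand P ::= a U a
  2  $ a U a    a d a $  match a
  3  $ a U      d a $    expand U ::= Q d Q
  4  $ a Q d Q  d a $    expand Q ::= ε
  5  $ a Q d    d a $    match d
  6  $ a Q      a $      expand Q ::= ε
  7  $ a        a $      match a
Accept reached after 7 steps.

7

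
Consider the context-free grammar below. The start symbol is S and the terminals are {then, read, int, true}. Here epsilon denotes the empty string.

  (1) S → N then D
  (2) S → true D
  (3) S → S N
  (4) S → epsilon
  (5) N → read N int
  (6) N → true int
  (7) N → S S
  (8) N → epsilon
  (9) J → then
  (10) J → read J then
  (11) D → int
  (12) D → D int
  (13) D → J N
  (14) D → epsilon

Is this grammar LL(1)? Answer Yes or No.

No

FIRST(S) = {epsilon, read, then, true}
FIRST(N) = {epsilon, read, then, true}
FIRST(J) = {read, then}
FIRST(D) = {epsilon, int, read, then}
FOLLOW(S) = {$, int, read, then, true}
FOLLOW(N) = {$, int, read, then, true}
FOLLOW(J) = {$, int, read, then, true}
FOLLOW(D) = {$, int, read, then, true}
Cell M[D, int] receives both D → int and D → D int and D → epsilon — the grammar is not LL(1).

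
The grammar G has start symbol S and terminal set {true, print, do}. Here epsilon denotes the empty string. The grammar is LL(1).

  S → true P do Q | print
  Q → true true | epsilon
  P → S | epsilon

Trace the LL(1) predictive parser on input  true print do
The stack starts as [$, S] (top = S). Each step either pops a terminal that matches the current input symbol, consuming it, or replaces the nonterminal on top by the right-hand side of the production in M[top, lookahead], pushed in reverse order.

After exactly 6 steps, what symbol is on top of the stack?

Q

step 1: stack=$ S  input=true print do $  — expand S → true P do Q
step 2: stack=$ Q do P true  input=true print do $  — match true
step 3: stack=$ Q do P  input=print do $  — expand P → S
step 4: stack=$ Q do S  input=print do $  — expand S → print
step 5: stack=$ Q do print  input=print do $  — match print
step 6: stack=$ Q do  input=do $  — match do
Stack after step 6: $ Q (top = Q).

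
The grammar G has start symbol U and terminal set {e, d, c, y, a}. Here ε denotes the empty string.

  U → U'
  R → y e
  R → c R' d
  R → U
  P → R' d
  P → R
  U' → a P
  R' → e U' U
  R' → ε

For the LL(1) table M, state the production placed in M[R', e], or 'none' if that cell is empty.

FIRST(U') = {a}
FIRST(R') = {ε, e}
FIRST(U) = {a}  (via U')
FIRST(R) = {a, c, y}  (via U)
FIRST(P) = {a, c, d, e, y}  (via R' d, R)
FOLLOW(U) includes $ since U is the start symbol.
FOLLOW(R'): in R→c R' d, R' is followed by d with FIRST {d}; in P→R' d, R' is followed by d with FIRST {d}. Thus FOLLOW(R') = {d}.
For R' → e U' U: FIRST(e U' U) = {e}, so it goes in M[R', t] for t ∈ {e}.
For R' → ε: FIRST(ε) = {ε}, so it goes in M[R', t] for t ∈ {}; since ε ∈ FIRST, also for every t ∈ FOLLOW(R') = {d}.

R' → e U' U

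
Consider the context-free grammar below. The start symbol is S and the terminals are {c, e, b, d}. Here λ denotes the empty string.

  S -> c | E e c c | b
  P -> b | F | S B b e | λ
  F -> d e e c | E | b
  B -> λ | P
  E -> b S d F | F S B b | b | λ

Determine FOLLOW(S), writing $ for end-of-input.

FIRST(S): from S->c we get {c}; from S->E e c c we get {b, c, d, e}; from S->b we get {b}. So FIRST(S) = {b, c, d, e}.
FIRST(P): from P->b we get {b}; from P->F we get {λ, b, c, d, e}; from P->S B b e we get {b, c, d, e}; from P->λ we get {λ}. So FIRST(P) = {λ, b, c, d, e}.
FIRST(B): from B->λ we get {λ}; from B->P we get {λ, b, c, d, e}. So FIRST(B) = {λ, b, c, d, e}.
FIRST(F): from F->d e e c we get {d}; from F->E we get {λ, b, c, d, e}; from F->b we get {b}. So FIRST(F) = {λ, b, c, d, e}.
FIRST(E): from E->b S d F we get {b}; from E->F S B b we get {b, c, d, e}; from E->b we get {b}; from E->λ we get {λ}. So FIRST(E) = {λ, b, c, d, e}.
FOLLOW(S) includes $ since S is the start symbol.
FOLLOW(S): in P->S B b e, S is followed by B b e with FIRST {b, c, d, e}; in E->b S d F, S is followed by d F with FIRST {d}; in E->F S B b, S is followed by B b with FIRST {b, c, d, e}. Thus FOLLOW(S) = {$, b, c, d, e}.
FOLLOW(B): in P->S B b e, B is followed by b e with FIRST {b}; in E->F S B b, B is followed by b with FIRST {b}. Thus FOLLOW(B) = {b}.
FOLLOW(P): in B->P, the suffix after P is empty, so FOLLOW(P) ⊇ FOLLOW(B) = {b}. Thus FOLLOW(P) = {b}.
FOLLOW(F): in P->F, the suffix after F is empty, so FOLLOW(F) ⊇ FOLLOW(P) = {b}; in E->b S d F, the suffix after F is empty, so FOLLOW(F) ⊇ FOLLOW(E) = {b, c, d, e}; in E->F S B b, F is followed by S B b with FIRST {b, c, d, e}. Thus FOLLOW(F) = {b, c, d, e}.
FOLLOW(E): in S->E e c c, E is followed by e c c with FIRST {e}; in F->E, the suffix after E is empty, so FOLLOW(E) ⊇ FOLLOW(F) = {b, c, d, e}. Thus FOLLOW(E) = {b, c, d, e}.

{$, b, c, d, e}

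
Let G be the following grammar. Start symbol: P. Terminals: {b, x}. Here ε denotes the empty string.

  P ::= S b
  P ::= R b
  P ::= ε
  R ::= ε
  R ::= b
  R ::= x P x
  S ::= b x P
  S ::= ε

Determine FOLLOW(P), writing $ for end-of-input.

{$, b, x}

FIRST(R): from R::=ε we get {ε}; from R::=b we get {b}; from R::=x P x we get {x}. So FIRST(R) = {ε, b, x}.
FIRST(S): from S::=b x P we get {b}; from S::=ε we get {ε}. So FIRST(S) = {ε, b}.
FIRST(P): from P::=S b we get {b}; from P::=R b we get {b, x}; from P::=ε we get {ε}. So FIRST(P) = {ε, b, x}.
FOLLOW(P) includes $ since P is the start symbol.
FOLLOW(R): in P::=R b, R is followed by b with FIRST {b}. Thus FOLLOW(R) = {b}.
FOLLOW(S): in P::=S b, S is followed by b with FIRST {b}. Thus FOLLOW(S) = {b}.
FOLLOW(P): in R::=x P x, P is followed by x with FIRST {x}; in S::=b x P, the suffix after P is empty, so FOLLOW(P) ⊇ FOLLOW(S) = {b}. Thus FOLLOW(P) = {$, b, x}.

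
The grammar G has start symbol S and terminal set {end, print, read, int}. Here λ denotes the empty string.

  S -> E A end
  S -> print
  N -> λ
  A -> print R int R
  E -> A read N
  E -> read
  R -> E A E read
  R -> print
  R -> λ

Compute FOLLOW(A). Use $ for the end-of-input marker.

{end, print, read}

FIRST(N): from N->λ we get {λ}. So FIRST(N) = {λ}.
FIRST(A): from A->print R int R we get {print}. So FIRST(A) = {print}.
FIRST(E): from E->A read N we get {print}; from E->read we get {read}. So FIRST(E) = {print, read}.
FIRST(S): from S->E A end we get {print, read}; from S->print we get {print}. So FIRST(S) = {print, read}.
FIRST(R): from R->E A E read we get {print, read}; from R->print we get {print}; from R->λ we get {λ}. So FIRST(R) = {λ, print, read}.
FOLLOW(S) includes $ since S is the start symbol.
FOLLOW(S): S appears on no right-hand side. Thus FOLLOW(S) = {$}.
FOLLOW(A): in S->E A end, A is followed by end with FIRST {end}; in E->A read N, A is followed by read N with FIRST {read}; in R->E A E read, A is followed by E read with FIRST {print, read}. Thus FOLLOW(A) = {end, print, read}.
FOLLOW(E): in S->E A end, E is followed by A end with FIRST {print}; in R->E A E read (occurrence 1), E is followed by A E read with FIRST {print}; in R->E A E read (occurrence 2), E is followed by read with FIRST {read}. Thus FOLLOW(E) = {print, read}.
FOLLOW(N): in E->A read N, the suffix after N is empty, so FOLLOW(N) ⊇ FOLLOW(E) = {print, read}. Thus FOLLOW(N) = {print, read}.
FOLLOW(R): in A->print R int R (occurrence 1), R is followed by int R with FIRST {int}; in A->print R int R (occurrence 2), the suffix after R is empty, so FOLLOW(R) ⊇ FOLLOW(A) = {end, print, read}. Thus FOLLOW(R) = {end, int, print, read}.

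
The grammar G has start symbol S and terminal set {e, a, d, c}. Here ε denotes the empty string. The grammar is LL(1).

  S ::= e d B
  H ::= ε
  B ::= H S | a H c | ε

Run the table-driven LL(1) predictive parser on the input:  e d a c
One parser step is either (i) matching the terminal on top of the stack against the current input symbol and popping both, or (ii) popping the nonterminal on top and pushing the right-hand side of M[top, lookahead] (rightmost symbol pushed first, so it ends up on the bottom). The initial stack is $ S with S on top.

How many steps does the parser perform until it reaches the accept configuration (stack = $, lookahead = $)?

7

step 1: stack=$ S  input=e d a c $  — expand S ::= e d B
step 2: stack=$ B d e  input=e d a c $  — match e
step 3: stack=$ B d  input=d a c $  — match d
step 4: stack=$ B  input=a c $  — expand B ::= a H c
step 5: stack=$ c H a  input=a c $  — match a
step 6: stack=$ c H  input=c $  — expand H ::= ε
step 7: stack=$ c  input=c $  — match c
Accept reached after 7 steps.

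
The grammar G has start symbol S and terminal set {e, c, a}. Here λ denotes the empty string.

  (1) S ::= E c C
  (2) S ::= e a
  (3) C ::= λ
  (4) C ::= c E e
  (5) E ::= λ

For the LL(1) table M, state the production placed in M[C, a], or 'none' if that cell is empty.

FIRST(C) = {λ, c}
FIRST(E) = {λ}
FIRST(S) = {c, e}  (via E c C)
FOLLOW(S) includes $ since S is the start symbol.
FOLLOW(S): S appears on no right-hand side. Thus FOLLOW(S) = {$}.
FOLLOW(C): in S::=E c C, the suffix after C is empty, so FOLLOW(C) ⊇ FOLLOW(S) = {$}. Thus FOLLOW(C) = {$}.
For C ::= λ: FIRST(λ) = {λ}, so it goes in M[C, t] for t ∈ {}; since λ ∈ FIRST, also for every t ∈ FOLLOW(C) = {$}.
For C ::= c E e: FIRST(c E e) = {c}, so it goes in M[C, t] for t ∈ {c}.
None of these place a production in M[C, a].

none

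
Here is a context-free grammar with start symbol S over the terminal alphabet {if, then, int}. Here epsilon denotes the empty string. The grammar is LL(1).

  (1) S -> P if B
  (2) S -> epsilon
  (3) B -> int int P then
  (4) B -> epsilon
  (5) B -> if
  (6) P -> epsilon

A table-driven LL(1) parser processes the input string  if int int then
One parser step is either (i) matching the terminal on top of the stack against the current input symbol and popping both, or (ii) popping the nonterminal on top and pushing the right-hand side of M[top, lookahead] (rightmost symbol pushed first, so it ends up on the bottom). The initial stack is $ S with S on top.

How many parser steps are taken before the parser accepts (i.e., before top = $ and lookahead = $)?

     Stack             Input              Action
  1  $ S               if int int then $  expand S -> P if B
  2  $ B if P          if int int then $  expand P -> epsilon
  3  $ B if            if int int then $  match if
  4  $ B               int int then $     expand B -> int int P then
  5  $ then P int int  int int then $     match int
  6  $ then P int      int then $         match int
  7  $ then P          then $             expand P -> epsilon
  8  $ then            then $             match then
Accept reached after 8 steps.

8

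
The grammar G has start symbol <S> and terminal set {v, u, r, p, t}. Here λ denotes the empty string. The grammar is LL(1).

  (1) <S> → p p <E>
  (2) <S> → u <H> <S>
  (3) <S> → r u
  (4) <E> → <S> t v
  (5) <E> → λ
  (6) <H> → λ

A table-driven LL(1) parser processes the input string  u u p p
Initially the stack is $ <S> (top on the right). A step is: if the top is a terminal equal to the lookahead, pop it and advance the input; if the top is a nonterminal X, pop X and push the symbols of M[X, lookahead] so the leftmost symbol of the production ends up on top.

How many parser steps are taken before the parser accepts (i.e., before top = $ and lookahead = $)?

10

      Stack        Input      Action
   1  $ <S>        u u p p $  expand <S> → u <H> <S>
   2  $ <S> <H> u  u u p p $  match u
   3  $ <S> <H>    u p p $    expand <H> → λ
   4  $ <S>        u p p $    expand <S> → u <H> <S>
   5  $ <S> <H> u  u p p $    match u
   6  $ <S> <H>    p p $      expand <H> → λ
   7  $ <S>        p p $      expand <S> → p p <E>
   8  $ <E> p p    p p $      match p
   9  $ <E> p      p $        match p
  10  $ <E>        $          expand <E> → λ
Accept reached after 10 steps.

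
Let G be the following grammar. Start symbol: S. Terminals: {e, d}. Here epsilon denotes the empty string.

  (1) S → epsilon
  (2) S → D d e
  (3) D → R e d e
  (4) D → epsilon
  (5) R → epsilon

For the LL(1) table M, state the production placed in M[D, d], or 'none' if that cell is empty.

D → epsilon

FIRST(R) = {epsilon}
FIRST(D) = {epsilon, e}  (via R e d e)
FIRST(S) = {epsilon, d, e}  (via D d e)
FOLLOW(S) includes $ since S is the start symbol.
FOLLOW(D): in S→D d e, D is followed by d e with FIRST {d}. Thus FOLLOW(D) = {d}.
For D → R e d e: FIRST(R e d e) = {e}, so it goes in M[D, t] for t ∈ {e}.
For D → epsilon: FIRST(epsilon) = {epsilon}, so it goes in M[D, t] for t ∈ {}; since epsilon ∈ FIRST, also for every t ∈ FOLLOW(D) = {d}.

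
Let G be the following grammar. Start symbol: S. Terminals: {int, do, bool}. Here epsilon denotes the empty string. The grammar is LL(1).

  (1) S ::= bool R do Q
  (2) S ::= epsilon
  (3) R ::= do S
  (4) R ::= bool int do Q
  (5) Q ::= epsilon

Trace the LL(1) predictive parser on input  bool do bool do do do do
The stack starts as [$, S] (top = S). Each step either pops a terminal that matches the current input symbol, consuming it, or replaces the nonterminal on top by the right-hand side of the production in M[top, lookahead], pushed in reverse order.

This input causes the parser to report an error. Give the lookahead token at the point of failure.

      Stack               Input                       Action
   1  $ S                 bool do bool do do do do $  expand S ::= bool R do Q
   2  $ Q do R bool       bool do bool do do do do $  match bool
   3  $ Q do R            do bool do do do do $       expand R ::= do S
   4  $ Q do S do         do bool do do do do $       match do
   5  $ Q do S            bool do do do do $          expand S ::= bool R do Q
   6  $ Q do Q do R bool  bool do do do do $          match bool
   7  $ Q do Q do R       do do do do $               expand R ::= do S
   8  $ Q do Q do S do    do do do do $               match do
   9  $ Q do Q do S       do do do $                  expand S ::= epsilon
  10  $ Q do Q do         do do do $                  match do
  11  $ Q do Q            do do $                     expand Q ::= epsilon
  12  $ Q do              do do $                     match do
  13  $ Q                 do $                        expand Q ::= epsilon
  14  $                   do $                        error: stack empty but input remains

do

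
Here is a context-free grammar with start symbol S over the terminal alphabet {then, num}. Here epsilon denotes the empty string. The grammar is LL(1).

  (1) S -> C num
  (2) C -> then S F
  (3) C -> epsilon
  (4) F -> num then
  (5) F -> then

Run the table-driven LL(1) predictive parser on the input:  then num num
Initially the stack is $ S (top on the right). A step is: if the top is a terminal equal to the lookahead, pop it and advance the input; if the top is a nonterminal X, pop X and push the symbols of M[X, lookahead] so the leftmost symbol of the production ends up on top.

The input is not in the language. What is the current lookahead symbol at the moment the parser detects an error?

$

step 1: stack=$ S  input=then num num $  — expand S -> C num
step 2: stack=$ num C  input=then num num $  — expand C -> then S F
step 3: stack=$ num F S then  input=then num num $  — match then
step 4: stack=$ num F S  input=num num $  — expand S -> C num
step 5: stack=$ num F num C  input=num num $  — expand C -> epsilon
step 6: stack=$ num F num  input=num num $  — match num
step 7: stack=$ num F  input=num $  — expand F -> num then
step 8: stack=$ num then num  input=num $  — match num
step 9: stack=$ num then  input=$  — error: top is terminal then but lookahead is $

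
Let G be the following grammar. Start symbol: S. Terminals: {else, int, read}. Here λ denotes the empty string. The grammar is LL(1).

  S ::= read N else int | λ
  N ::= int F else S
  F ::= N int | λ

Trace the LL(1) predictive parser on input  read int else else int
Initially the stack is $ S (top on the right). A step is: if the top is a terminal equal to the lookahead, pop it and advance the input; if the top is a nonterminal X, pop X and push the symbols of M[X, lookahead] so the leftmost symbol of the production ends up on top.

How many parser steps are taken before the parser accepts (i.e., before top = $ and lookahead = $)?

9

step 1: stack=$ S  input=read int else else int $  — expand S ::= read N else int
step 2: stack=$ int else N read  input=read int else else int $  — match read
step 3: stack=$ int else N  input=int else else int $  — expand N ::= int F else S
step 4: stack=$ int else S else F int  input=int else else int $  — match int
step 5: stack=$ int else S else F  input=else else int $  — expand F ::= λ
step 6: stack=$ int else S else  input=else else int $  — match else
step 7: stack=$ int else S  input=else int $  — expand S ::= λ
step 8: stack=$ int else  input=else int $  — match else
step 9: stack=$ int  input=int $  — match int
Accept reached after 9 steps.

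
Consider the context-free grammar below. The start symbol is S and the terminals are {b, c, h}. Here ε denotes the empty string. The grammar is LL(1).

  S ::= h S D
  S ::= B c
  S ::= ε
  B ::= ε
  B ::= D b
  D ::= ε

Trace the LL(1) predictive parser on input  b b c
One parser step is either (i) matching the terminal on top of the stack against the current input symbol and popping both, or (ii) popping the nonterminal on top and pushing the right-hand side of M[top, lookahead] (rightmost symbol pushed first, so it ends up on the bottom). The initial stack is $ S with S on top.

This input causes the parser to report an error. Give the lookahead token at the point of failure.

     Stack    Input    Action
  1  $ S      b b c $  expand S ::= B c
  2  $ c B    b b c $  expand B ::= D b
  3  $ c b D  b b c $  expand D ::= ε
  4  $ c b    b b c $  match b
  5  $ c      b c $    error: top is terminal c but lookahead is b

b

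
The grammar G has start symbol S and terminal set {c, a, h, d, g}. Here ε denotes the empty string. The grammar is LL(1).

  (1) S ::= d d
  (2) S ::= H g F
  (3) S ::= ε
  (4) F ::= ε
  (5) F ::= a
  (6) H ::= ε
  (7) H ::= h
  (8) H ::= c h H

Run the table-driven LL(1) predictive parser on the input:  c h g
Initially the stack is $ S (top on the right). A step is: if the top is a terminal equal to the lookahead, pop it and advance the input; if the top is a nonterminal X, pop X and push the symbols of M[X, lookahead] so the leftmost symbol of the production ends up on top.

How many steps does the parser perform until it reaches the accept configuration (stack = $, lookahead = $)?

7

     Stack        Input    Action
  1  $ S          c h g $  expand S ::= H g F
  2  $ F g H      c h g $  expand H ::= c h H
  3  $ F g H h c  c h g $  match c
  4  $ F g H h    h g $    match h
  5  $ F g H      g $      expand H ::= ε
  6  $ F g        g $      match g
  7  $ F          $        expand F ::= ε
Accept reached after 7 steps.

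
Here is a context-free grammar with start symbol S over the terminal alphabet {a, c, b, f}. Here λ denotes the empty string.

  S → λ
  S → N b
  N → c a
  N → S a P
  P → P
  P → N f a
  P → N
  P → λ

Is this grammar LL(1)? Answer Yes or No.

FIRST(S) = {λ, a, c}
FIRST(N) = {a, c}
FIRST(P) = {λ, a, c}
FOLLOW(S) = {$, a}
FOLLOW(N) = {b, f}
FOLLOW(P) = {b, f}
Cell M[N, c] receives both N → c a and N → S a P — the grammar is not LL(1).

No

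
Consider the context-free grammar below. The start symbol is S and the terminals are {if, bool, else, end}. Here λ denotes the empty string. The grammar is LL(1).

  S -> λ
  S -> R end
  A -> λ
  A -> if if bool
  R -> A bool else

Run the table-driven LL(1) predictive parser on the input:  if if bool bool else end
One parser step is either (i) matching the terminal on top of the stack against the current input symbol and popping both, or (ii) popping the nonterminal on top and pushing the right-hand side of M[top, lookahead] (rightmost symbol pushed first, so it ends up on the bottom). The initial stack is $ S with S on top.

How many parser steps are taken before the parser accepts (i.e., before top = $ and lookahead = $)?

9

     Stack                       Input                       Action
  1  $ S                         if if bool bool else end $  expand S -> R end
  2  $ end R                     if if bool bool else end $  expand R -> A bool else
  3  $ end else bool A           if if bool bool else end $  expand A -> if if bool
  4  $ end else bool bool if if  if if bool bool else end $  match if
  5  $ end else bool bool if     if bool bool else end $     match if
  6  $ end else bool bool        bool bool else end $        match bool
  7  $ end else bool             bool else end $             match bool
  8  $ end else                  else end $                  match else
  9  $ end                       end $                       match end
Accept reached after 9 steps.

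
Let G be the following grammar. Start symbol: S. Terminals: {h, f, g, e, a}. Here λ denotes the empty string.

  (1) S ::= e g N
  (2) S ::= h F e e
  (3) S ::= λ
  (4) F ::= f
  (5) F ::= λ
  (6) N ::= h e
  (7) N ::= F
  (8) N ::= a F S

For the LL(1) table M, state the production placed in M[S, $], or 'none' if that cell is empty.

FIRST(S): from S::=e g N we get {e}; from S::=h F e e we get {h}; from S::=λ we get {λ}. So FIRST(S) = {λ, e, h}.
FIRST(F): from F::=f we get {f}; from F::=λ we get {λ}. So FIRST(F) = {λ, f}.
FIRST(N): from N::=h e we get {h}; from N::=F we get {λ, f}; from N::=a F S we get {a}. So FIRST(N) = {λ, a, f, h}.
FOLLOW(S) includes $ since S is the start symbol.
FOLLOW(S): in N::=a F S, the suffix after S is empty, so FOLLOW(S) ⊇ FOLLOW(N) = {$}. Thus FOLLOW(S) = {$}.
FOLLOW(N): in S::=e g N, the suffix after N is empty, so FOLLOW(N) ⊇ FOLLOW(S) = {$}. Thus FOLLOW(N) = {$}.
For S ::= e g N: FIRST(e g N) = {e}, so it goes in M[S, t] for t ∈ {e}.
For S ::= h F e e: FIRST(h F e e) = {h}, so it goes in M[S, t] for t ∈ {h}.
For S ::= λ: FIRST(λ) = {λ}, so it goes in M[S, t] for t ∈ {}; since λ ∈ FIRST, also for every t ∈ FOLLOW(S) = {$}.

S ::= λ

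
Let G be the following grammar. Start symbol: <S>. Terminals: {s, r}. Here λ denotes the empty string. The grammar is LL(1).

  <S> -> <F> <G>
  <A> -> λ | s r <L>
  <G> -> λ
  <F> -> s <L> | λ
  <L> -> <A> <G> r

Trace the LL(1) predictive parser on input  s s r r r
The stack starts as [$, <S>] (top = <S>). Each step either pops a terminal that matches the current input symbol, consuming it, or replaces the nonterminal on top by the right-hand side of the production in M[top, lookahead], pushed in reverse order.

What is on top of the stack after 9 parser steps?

<G>

     Stack                  Input        Action
  1  $ <S>                  s s r r r $  expand <S> -> <F> <G>
  2  $ <G> <F>              s s r r r $  expand <F> -> s <L>
  3  $ <G> <L> s            s s r r r $  match s
  4  $ <G> <L>              s r r r $    expand <L> -> <A> <G> r
  5  $ <G> r <G> <A>        s r r r $    expand <A> -> s r <L>
  6  $ <G> r <G> <L> r s    s r r r $    match s
  7  $ <G> r <G> <L> r      r r r $      match r
  8  $ <G> r <G> <L>        r r $        expand <L> -> <A> <G> r
  9  $ <G> r <G> r <G> <A>  r r $        expand <A> -> λ
Stack after step 9: $ <G> r <G> r <G> (top = <G>).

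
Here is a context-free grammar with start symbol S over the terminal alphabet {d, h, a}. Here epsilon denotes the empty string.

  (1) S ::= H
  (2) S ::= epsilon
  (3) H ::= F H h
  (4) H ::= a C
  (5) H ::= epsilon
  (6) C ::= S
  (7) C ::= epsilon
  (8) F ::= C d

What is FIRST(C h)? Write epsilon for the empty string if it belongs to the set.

{a, d, h}

FIRST(S) = {epsilon, a, d}  (via H)
FIRST(C) = {epsilon, a, d}  (via S)
FIRST(F) = {a, d}  (via C d)
FIRST(H) = {epsilon, a, d}  (via F H h)
FIRST(C h): take FIRST of each symbol in turn, carrying on past any symbol whose FIRST contains epsilon; result {a, d, h}.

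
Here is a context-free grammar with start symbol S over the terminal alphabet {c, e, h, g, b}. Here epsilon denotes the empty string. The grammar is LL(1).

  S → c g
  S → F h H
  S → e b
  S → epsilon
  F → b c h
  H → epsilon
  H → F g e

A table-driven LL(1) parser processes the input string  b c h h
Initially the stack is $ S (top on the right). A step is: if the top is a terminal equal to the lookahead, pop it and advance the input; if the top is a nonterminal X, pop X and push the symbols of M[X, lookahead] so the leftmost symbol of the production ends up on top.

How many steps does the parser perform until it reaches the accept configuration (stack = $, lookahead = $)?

step 1: stack=$ S  input=b c h h $  — expand S → F h H
step 2: stack=$ H h F  input=b c h h $  — expand F → b c h
step 3: stack=$ H h h c b  input=b c h h $  — match b
step 4: stack=$ H h h c  input=c h h $  — match c
step 5: stack=$ H h h  input=h h $  — match h
step 6: stack=$ H h  input=h $  — match h
step 7: stack=$ H  input=$  — expand H → epsilon
Accept reached after 7 steps.

7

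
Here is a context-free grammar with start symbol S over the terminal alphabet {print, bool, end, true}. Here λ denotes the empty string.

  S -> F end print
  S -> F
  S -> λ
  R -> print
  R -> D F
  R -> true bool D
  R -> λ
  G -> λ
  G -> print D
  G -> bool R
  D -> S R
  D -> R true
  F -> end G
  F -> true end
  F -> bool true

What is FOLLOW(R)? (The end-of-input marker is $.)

{$, bool, end, print, true}

FIRST(G): from G->λ we get {λ}; from G->print D we get {print}; from G->bool R we get {bool}. So FIRST(G) = {λ, bool, print}.
FIRST(F): from F->end G we get {end}; from F->true end we get {true}; from F->bool true we get {bool}. So FIRST(F) = {bool, end, true}.
FIRST(S): from S->F end print we get {bool, end, true}; from S->F we get {bool, end, true}; from S->λ we get {λ}. So FIRST(S) = {λ, bool, end, true}.
FIRST(R): from R->print we get {print}; from R->D F we get {bool, end, print, true}; from R->true bool D we get {true}; from R->λ we get {λ}. So FIRST(R) = {λ, bool, end, print, true}.
FIRST(D): from D->S R we get {λ, bool, end, print, true}; from D->R true we get {bool, end, print, true}. So FIRST(D) = {λ, bool, end, print, true}.
FOLLOW(S) includes $ since S is the start symbol.
FOLLOW(S): in D->S R, S is followed by R with FIRST {λ, bool, end, print, true}; in D->S R, the suffix after S is nullable, so FOLLOW(S) ⊇ FOLLOW(D) = {$, bool, end, print, true}. Thus FOLLOW(S) = {$, bool, end, print, true}.
FOLLOW(R): in G->bool R, the suffix after R is empty, so FOLLOW(R) ⊇ FOLLOW(G) = {$, bool, end, print, true}; in D->S R, the suffix after R is empty, so FOLLOW(R) ⊇ FOLLOW(D) = {$, bool, end, print, true}; in D->R true, R is followed by true with FIRST {true}. Thus FOLLOW(R) = {$, bool, end, print, true}.
FOLLOW(F): in S->F end print, F is followed by end print with FIRST {end}; in S->F, the suffix after F is empty, so FOLLOW(F) ⊇ FOLLOW(S) = {$, bool, end, print, true}; in R->D F, the suffix after F is empty, so FOLLOW(F) ⊇ FOLLOW(R) = {$, bool, end, print, true}. Thus FOLLOW(F) = {$, bool, end, print, true}.
FOLLOW(G): in F->end G, the suffix after G is empty, so FOLLOW(G) ⊇ FOLLOW(F) = {$, bool, end, print, true}. Thus FOLLOW(G) = {$, bool, end, print, true}.
FOLLOW(D): in R->D F, D is followed by F with FIRST {bool, end, true}; in R->true bool D, the suffix after D is empty, so FOLLOW(D) ⊇ FOLLOW(R) = {$, bool, end, print, true}; in G->print D, the suffix after D is empty, so FOLLOW(D) ⊇ FOLLOW(G) = {$, bool, end, print, true}. Thus FOLLOW(D) = {$, bool, end, print, true}.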